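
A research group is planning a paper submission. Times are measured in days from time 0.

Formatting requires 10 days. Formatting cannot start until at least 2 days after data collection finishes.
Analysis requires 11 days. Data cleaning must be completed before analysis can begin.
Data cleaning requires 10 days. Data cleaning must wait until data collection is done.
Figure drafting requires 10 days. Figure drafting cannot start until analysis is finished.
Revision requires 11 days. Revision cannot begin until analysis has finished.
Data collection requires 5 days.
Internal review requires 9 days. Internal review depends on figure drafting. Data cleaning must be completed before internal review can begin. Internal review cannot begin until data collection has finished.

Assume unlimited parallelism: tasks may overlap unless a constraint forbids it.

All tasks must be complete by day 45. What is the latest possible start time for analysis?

15

Nothing follows internal review; the deadline of day 45 is its only limit. It must start by 45 − 9 = day 36.
Figure drafting has to be done before internal review (must start by day 36). That means finishing by day 36, i.e. starting by 36 − 10 = day 26.
To finish by day 45, revision (duration 11) must start no later than day 34.
Analysis must finish in time for figure drafting (must start by day 26); revision (must start by day 34). The tightest is day 26, so analysis must start by 26 − 11 = day 15.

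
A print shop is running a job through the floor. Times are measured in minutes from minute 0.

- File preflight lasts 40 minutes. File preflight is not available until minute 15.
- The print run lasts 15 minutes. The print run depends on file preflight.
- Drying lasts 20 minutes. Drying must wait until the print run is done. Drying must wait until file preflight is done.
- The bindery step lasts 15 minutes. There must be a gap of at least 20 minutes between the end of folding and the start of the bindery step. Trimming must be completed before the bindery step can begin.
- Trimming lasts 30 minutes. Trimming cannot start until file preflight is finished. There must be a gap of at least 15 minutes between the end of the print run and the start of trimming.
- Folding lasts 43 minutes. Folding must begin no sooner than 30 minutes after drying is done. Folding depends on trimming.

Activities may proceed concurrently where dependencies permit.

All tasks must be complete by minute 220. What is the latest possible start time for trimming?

The bindery step has no dependents, so it just needs to finish by minute 220. Starting by 220 − 15 = minute 205 achieves that.
Since the bindery step (must start by minute 205, minus 20-minute gap → minute 185) depends on it, folding must finish by minute 185. Backing off its 43-minute duration gives a latest start of minute 142.
Trimming feeds folding (must start by minute 142); the bindery step (must start by minute 205). Taking the minimum, trimming must finish by minute 142 and start by 142 − 30 = minute 112.

112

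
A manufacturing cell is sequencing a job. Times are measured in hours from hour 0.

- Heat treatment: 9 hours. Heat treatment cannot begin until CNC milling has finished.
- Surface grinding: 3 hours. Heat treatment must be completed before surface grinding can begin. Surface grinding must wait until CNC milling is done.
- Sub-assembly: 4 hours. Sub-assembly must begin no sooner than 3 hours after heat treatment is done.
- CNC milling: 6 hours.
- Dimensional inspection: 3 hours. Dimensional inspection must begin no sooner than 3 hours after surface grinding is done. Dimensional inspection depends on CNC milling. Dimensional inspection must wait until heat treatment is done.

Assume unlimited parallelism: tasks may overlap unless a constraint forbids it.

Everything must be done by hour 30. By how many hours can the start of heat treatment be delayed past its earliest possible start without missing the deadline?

CNC milling can start immediately at hour 0; it finishes at hour 6.
Heat treatment cannot begin until CNC milling (finishes hour 6). It runs from hour 6 to 6 + 9 = hour 15.

Working backward from the deadline:
Dimensional inspection must finish by hour 30; it takes 3 hours, so it must start by 30 − 3 = hour 27.
Since dimensional inspection (must start by hour 27, minus 3-hour gap → hour 24) depends on it, surface grinding must finish by hour 24. Backing off its 3-hour duration gives a latest start of hour 21.
Sub-assembly must finish by hour 30; it takes 4 hours, so it must start by 30 − 4 = hour 26.
Heat treatment must finish in time for surface grinding (must start by hour 21); dimensional inspection (must start by hour 27); sub-assembly (must start by hour 26, minus 3-hour gap → hour 23). The tightest is hour 21, so heat treatment must start by 21 − 9 = hour 12.
So heat treatment can start as early as hour 6 and as late as hour 12, giving 12 − 6 = 6 hours of slack.

6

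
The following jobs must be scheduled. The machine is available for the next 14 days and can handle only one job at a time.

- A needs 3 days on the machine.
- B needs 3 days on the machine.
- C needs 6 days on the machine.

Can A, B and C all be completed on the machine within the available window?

Yes

Running back to back, the jobs need 3 + 3 + 6 = 12 days on the machine.
Since 12 ≤ 14, they fit within the window.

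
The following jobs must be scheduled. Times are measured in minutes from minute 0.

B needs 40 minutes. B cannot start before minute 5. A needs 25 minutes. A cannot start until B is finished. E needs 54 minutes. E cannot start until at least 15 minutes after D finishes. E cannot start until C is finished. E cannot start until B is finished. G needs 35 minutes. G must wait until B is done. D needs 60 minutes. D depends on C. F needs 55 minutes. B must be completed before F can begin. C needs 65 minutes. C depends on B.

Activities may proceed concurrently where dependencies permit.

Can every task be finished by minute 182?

B waits on its own release at minute 5, so it starts at minute 5 and finishes at 5 + 40 = minute 45.
G waits on B (finishes minute 45), so it starts at minute 45 and finishes at 45 + 35 = minute 80.
After B (finishes minute 45), F can start at minute 45 and finishes at minute 100.
After B (finishes minute 45), C can start at minute 45 and finishes at minute 110.
D cannot begin until C (finishes minute 110). It runs from minute 110 to 110 + 60 = minute 170.
E needs all of D (finishes minute 170, plus 15-minute gap → minute 185); C (finishes minute 110); B (finishes minute 45). That puts its earliest start at minute 185; it finishes at 185 + 54 = minute 239.
After B (finishes minute 45), A can start at minute 45 and finishes at minute 70.
The earliest everything can be done is minute 239, which is after the deadline of 182, so it is not possible.

No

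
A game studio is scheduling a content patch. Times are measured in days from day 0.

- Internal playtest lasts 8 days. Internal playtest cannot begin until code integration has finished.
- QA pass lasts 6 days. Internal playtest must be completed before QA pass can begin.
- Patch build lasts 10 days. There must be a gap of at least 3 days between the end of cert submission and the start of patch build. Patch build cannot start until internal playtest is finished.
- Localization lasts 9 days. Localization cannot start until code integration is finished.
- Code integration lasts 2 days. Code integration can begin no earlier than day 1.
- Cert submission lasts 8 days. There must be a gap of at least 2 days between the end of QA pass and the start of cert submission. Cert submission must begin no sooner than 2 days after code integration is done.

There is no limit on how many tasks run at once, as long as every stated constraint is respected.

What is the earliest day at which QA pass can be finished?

17

After its own release at day 1, code integration can start at day 1 and finishes at day 3.
Internal playtest cannot begin until code integration (finishes day 3). It runs from day 3 to 3 + 8 = day 11.
QA pass cannot begin until internal playtest (finishes day 11). It runs from day 11 to 11 + 6 = day 17.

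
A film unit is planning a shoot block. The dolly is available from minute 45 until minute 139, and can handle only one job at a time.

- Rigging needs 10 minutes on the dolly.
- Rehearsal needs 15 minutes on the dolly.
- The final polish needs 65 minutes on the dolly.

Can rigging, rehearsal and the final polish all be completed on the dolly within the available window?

The dolly window is 139 − 45 = 94 minutes.
Running back to back, the jobs need 10 + 15 + 65 = 90 minutes on the dolly.
Since 90 ≤ 94, they fit within the window.

Yes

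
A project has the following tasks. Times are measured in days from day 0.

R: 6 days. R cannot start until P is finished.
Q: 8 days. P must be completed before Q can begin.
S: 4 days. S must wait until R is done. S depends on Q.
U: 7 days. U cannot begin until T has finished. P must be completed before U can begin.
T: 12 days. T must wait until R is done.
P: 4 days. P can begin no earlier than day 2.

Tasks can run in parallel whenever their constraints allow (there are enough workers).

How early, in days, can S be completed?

After its own release at day 2, P can start at day 2 and finishes at day 6.
R cannot begin until P (finishes day 6). It runs from day 6 to 6 + 6 = day 12.
Q cannot begin until P (finishes day 6). It runs from day 6 to 6 + 8 = day 14.
S needs all of R (finishes day 12); Q (finishes day 14). That puts its earliest start at day 14; it finishes at 14 + 4 = day 18.

18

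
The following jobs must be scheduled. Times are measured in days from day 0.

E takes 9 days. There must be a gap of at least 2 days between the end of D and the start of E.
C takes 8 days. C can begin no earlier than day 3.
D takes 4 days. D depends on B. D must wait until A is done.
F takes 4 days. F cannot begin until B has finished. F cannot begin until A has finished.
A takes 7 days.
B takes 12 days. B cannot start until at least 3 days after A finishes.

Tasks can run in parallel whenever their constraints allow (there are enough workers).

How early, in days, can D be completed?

26

Nothing blocks A, so it runs from day 0 to day 7.
After A (finishes day 7, plus 3-day gap → day 10), B can start at day 10 and finishes at day 22.
D has to wait for B (finishes day 22); A (finishes day 7). The latest of these is day 22, so D runs day 22 to 22 + 4 = day 26.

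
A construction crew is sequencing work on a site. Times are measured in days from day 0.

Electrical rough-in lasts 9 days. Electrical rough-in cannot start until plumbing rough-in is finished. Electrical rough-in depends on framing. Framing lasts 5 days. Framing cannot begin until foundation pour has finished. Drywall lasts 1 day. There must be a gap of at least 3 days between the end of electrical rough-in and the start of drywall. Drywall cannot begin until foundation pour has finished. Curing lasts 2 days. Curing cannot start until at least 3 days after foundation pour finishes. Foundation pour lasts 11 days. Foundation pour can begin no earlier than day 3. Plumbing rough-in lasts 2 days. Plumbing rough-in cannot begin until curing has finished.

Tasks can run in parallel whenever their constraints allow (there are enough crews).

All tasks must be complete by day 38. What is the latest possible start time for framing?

20

To finish by day 38, drywall (duration 1) must start no later than day 37.
Electrical rough-in feeds into drywall (must start by day 37, minus 3-day gap → day 34); so electrical rough-in must finish by day 34 and therefore start by day 25.
Since electrical rough-in (must start by day 25) depends on it, framing must finish by day 25. Backing off its 5-day duration gives a latest start of day 20.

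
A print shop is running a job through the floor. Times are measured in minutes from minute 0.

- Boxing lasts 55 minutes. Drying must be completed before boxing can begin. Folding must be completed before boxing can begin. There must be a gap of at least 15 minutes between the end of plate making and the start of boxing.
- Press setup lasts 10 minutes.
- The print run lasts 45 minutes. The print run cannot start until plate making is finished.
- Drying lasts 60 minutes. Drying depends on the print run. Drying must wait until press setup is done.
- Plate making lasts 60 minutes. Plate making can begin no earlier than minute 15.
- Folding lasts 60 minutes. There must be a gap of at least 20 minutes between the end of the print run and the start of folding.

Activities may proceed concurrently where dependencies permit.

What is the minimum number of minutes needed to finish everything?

255

Nothing blocks press setup, so it runs from minute 0 to minute 10.
After its own release at minute 15, plate making can start at minute 15 and finishes at minute 75.
After plate making (finishes minute 75), the print run can start at minute 75 and finishes at minute 120.
Folding cannot begin until the print run (finishes minute 120, plus 20-minute gap → minute 140). It runs from minute 140 to 140 + 60 = minute 200.
Drying has to wait for the print run (finishes minute 120); press setup (finishes minute 10). The latest of these is minute 120, so drying runs minute 120 to 120 + 60 = minute 180.
For boxing: drying (finishes minute 180); folding (finishes minute 200); plate making (finishes minute 75, plus 15-minute gap → minute 90). Taking the maximum gives a start of minute 200, and it finishes at 200 + 55 = minute 255.
All tasks are finished once the last one completes. Finish times: Plate making at 75, Press setup at 10, The print run at 120, Drying at 180, Folding at 200, Boxing at 255. The latest is minute 255.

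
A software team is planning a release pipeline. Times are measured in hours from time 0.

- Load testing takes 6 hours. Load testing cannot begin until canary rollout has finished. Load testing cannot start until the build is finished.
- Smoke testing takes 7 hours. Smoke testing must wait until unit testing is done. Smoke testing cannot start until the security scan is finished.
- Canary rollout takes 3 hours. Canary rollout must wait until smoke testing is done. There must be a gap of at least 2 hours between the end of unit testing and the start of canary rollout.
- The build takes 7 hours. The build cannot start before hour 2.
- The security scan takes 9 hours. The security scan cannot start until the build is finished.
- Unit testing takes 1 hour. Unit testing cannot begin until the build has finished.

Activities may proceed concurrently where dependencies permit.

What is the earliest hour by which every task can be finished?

The build waits on its own release at hour 2, so it starts at hour 2 and finishes at 2 + 7 = hour 9.
The security scan waits on the build (finishes hour 9), so it starts at hour 9 and finishes at 9 + 9 = hour 18.
Unit testing cannot begin until the build (finishes hour 9). It runs from hour 9 to 9 + 1 = hour 10.
Smoke testing needs all of unit testing (finishes hour 10); the security scan (finishes hour 18). That puts its earliest start at hour 18; it finishes at 18 + 7 = hour 25.
Canary rollout has to wait for smoke testing (finishes hour 25); unit testing (finishes hour 10, plus 2-hour gap → hour 12). The latest of these is hour 25, so canary rollout runs hour 25 to 25 + 3 = hour 28.
Load testing needs all of canary rollout (finishes hour 28); the build (finishes hour 9). That puts its earliest start at hour 28; it finishes at 28 + 6 = hour 34.
All tasks are finished once the last one completes. Finish times: The build at 9, Unit testing at 10, The security scan at 18, Smoke testing at 25, Canary rollout at 28, Load testing at 34. The latest is hour 34.

34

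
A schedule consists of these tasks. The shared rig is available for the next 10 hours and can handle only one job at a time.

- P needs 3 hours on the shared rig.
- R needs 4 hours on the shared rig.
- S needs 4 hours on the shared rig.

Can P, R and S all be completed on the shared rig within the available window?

Running back to back, the jobs need 3 + 4 + 4 = 11 hours on the shared rig.
Since 11 > 10, they cannot all fit.

No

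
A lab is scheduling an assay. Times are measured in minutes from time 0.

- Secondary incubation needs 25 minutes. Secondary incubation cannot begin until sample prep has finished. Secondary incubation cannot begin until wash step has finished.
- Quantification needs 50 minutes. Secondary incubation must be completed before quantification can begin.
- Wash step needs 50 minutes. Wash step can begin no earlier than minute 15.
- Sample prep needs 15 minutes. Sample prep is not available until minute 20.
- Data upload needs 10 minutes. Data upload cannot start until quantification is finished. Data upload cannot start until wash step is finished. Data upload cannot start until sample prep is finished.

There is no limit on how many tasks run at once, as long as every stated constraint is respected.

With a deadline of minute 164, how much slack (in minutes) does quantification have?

14

Wash step cannot begin until its own release at minute 15. It runs from minute 15 to 15 + 50 = minute 65.
After its own release at minute 20, sample prep can start at minute 20 and finishes at minute 35.
Secondary incubation needs all of sample prep (finishes minute 35); wash step (finishes minute 65). That puts its earliest start at minute 65; it finishes at 65 + 25 = minute 90.
After secondary incubation (finishes minute 90), quantification can start at minute 90 and finishes at minute 140.

Working backward from the deadline:
Data upload has no dependents, so it just needs to finish by minute 164. Starting by 164 − 10 = minute 154 achieves that.
Quantification must finish before data upload (must start by minute 154). With a 50-minute duration, quantification must start by 154 − 50 = minute 104.
So quantification can start as early as minute 90 and as late as minute 104, giving 104 − 90 = 14 minutes of slack.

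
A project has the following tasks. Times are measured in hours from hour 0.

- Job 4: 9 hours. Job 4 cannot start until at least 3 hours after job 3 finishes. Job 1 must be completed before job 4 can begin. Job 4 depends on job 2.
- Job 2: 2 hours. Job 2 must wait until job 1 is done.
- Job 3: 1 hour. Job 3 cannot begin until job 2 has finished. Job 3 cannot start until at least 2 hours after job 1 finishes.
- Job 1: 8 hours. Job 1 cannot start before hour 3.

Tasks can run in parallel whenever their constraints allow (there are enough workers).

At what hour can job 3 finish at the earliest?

Job 1 waits on its own release at hour 3, so it starts at hour 3 and finishes at 3 + 8 = hour 11.
Job 2 cannot begin until job 1 (finishes hour 11). It runs from hour 11 to 11 + 2 = hour 13.
Job 3 needs all of job 2 (finishes hour 13); job 1 (finishes hour 11, plus 2-hour gap → hour 13). That puts its earliest start at hour 13; it finishes at 13 + 1 = hour 14.

14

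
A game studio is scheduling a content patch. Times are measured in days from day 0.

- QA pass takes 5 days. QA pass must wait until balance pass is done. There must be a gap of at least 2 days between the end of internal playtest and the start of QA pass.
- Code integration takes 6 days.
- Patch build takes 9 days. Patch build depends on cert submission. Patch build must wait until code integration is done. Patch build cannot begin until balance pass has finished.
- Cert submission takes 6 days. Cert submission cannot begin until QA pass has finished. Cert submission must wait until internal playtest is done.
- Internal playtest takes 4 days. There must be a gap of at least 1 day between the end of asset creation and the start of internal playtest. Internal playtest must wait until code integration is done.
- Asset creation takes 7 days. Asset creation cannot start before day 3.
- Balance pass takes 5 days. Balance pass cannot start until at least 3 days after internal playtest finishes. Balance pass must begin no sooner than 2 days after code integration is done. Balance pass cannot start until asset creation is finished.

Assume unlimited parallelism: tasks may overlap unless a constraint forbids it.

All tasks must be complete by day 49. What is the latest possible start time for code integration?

11

Nothing follows patch build; the deadline of day 49 is its only limit. It must start by 49 − 9 = day 40.
Cert submission has to be done before patch build (must start by day 40). That means finishing by day 40, i.e. starting by 40 − 6 = day 34.
QA pass feeds into cert submission (must start by day 34); so QA pass must finish by day 34 and therefore start by day 29.
Balance pass must finish in time for QA pass (must start by day 29); patch build (must start by day 40). The tightest is day 29, so balance pass must start by 29 − 5 = day 24.
Internal playtest feeds balance pass (must start by day 24, minus 3-day gap → day 21); QA pass (must start by day 29, minus 2-day gap → day 27); cert submission (must start by day 34). Taking the minimum, internal playtest must finish by day 21 and start by 21 − 4 = day 17.
Code integration has several dependents: internal playtest (must start by day 17); balance pass (must start by day 24, minus 2-day gap → day 22); patch build (must start by day 40). The earliest of those limits is day 17, so code integration must start by 17 − 6 = day 11.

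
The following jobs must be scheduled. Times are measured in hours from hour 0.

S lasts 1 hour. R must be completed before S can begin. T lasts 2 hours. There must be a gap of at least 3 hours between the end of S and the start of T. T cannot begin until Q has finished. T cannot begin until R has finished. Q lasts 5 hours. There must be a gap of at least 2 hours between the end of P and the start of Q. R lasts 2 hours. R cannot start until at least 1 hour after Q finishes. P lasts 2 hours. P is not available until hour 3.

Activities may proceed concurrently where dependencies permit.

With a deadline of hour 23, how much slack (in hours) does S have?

2

After its own release at hour 3, P can start at hour 3 and finishes at hour 5.
Q cannot begin until P (finishes hour 5, plus 2-hour gap → hour 7). It runs from hour 7 to 7 + 5 = hour 12.
R waits on Q (finishes hour 12, plus 1-hour gap → hour 13), so it starts at hour 13 and finishes at 13 + 2 = hour 15.
After R (finishes hour 15), S can start at hour 15 and finishes at hour 16.

Working backward from the deadline:
T must finish by hour 23; it takes 2 hours, so it must start by 23 − 2 = hour 21.
S feeds into T (must start by hour 21, minus 3-hour gap → hour 18); so S must finish by hour 18 and therefore start by hour 17.
So S can start as early as hour 15 and as late as hour 17, giving 17 − 15 = 2 hours of slack.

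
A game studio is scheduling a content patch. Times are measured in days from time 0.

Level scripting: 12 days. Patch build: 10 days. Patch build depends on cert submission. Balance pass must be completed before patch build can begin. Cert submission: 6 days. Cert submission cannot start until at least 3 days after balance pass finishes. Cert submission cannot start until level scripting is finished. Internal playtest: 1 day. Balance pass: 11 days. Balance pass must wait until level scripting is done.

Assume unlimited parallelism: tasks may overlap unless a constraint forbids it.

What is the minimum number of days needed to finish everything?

Nothing blocks internal playtest, so it runs from day 0 to day 1.
Nothing blocks level scripting, so it runs from day 0 to day 12.
Balance pass cannot begin until level scripting (finishes day 12). It runs from day 12 to 12 + 11 = day 23.
For cert submission: balance pass (finishes day 23, plus 3-day gap → day 26); level scripting (finishes day 12). Taking the maximum gives a start of day 26, and it finishes at 26 + 6 = day 32.
Patch build has to wait for cert submission (finishes day 32); balance pass (finishes day 23). The latest of these is day 32, so patch build runs day 32 to 32 + 10 = day 42.
All tasks are finished once the last one completes. Finish times: Level scripting at 12, Internal playtest at 1, Balance pass at 23, Cert submission at 32, Patch build at 42. The latest is day 42.

42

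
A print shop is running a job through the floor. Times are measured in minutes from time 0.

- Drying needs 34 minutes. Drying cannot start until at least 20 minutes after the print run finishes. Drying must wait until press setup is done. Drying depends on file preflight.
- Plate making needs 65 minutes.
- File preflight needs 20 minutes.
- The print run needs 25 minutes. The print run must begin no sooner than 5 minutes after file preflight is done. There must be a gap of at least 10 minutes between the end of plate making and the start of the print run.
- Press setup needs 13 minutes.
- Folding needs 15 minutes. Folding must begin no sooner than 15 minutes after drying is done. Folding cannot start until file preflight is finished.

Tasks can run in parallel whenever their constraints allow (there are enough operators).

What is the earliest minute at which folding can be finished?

Nothing blocks press setup, so it runs from minute 0 to minute 13.
Plate making can start immediately at minute 0; it finishes at minute 65.
File preflight can start immediately at minute 0; it finishes at minute 20.
For the print run: file preflight (finishes minute 20, plus 5-minute gap → minute 25); plate making (finishes minute 65, plus 10-minute gap → minute 75). Taking the maximum gives a start of minute 75, and it finishes at 75 + 25 = minute 100.
Drying needs all of the print run (finishes minute 100, plus 20-minute gap → minute 120); press setup (finishes minute 13); file preflight (finishes minute 20). That puts its earliest start at minute 120; it finishes at 120 + 34 = minute 154.
Folding needs all of drying (finishes minute 154, plus 15-minute gap → minute 169); file preflight (finishes minute 20). That puts its earliest start at minute 169; it finishes at 169 + 15 = minute 184.

184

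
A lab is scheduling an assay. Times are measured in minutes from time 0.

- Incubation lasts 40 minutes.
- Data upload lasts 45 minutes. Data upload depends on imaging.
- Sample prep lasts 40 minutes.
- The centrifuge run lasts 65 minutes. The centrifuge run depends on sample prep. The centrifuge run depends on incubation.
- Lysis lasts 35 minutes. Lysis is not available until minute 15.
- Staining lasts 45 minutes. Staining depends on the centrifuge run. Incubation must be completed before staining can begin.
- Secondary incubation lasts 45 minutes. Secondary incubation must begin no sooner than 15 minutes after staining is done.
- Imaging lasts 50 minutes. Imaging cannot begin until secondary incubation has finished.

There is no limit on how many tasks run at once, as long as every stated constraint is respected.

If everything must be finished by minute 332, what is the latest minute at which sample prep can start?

27

Nothing follows data upload; the deadline of minute 332 is its only limit. It must start by 332 − 45 = minute 287.
Imaging feeds into data upload (must start by minute 287); so imaging must finish by minute 287 and therefore start by minute 237.
Secondary incubation feeds into imaging (must start by minute 237); so secondary incubation must finish by minute 237 and therefore start by minute 192.
Since secondary incubation (must start by minute 192, minus 15-minute gap → minute 177) depends on it, staining must finish by minute 177. Backing off its 45-minute duration gives a latest start of minute 132.
Since staining (must start by minute 132) depends on it, the centrifuge run must finish by minute 132. Backing off its 65-minute duration gives a latest start of minute 67.
Sample prep has to be done before the centrifuge run (must start by minute 67). That means finishing by minute 67, i.e. starting by 67 − 40 = minute 27.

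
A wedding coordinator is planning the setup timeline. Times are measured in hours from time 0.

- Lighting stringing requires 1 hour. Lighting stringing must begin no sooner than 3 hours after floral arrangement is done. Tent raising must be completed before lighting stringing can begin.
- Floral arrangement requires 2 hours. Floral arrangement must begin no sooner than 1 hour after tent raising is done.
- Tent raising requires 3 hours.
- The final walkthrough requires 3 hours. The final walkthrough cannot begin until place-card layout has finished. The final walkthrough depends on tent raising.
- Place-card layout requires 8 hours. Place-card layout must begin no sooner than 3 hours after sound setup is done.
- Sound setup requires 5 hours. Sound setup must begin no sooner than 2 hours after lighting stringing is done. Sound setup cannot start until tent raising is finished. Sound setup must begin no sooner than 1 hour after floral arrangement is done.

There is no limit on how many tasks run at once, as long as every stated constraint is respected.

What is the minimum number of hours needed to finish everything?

31

Tent raising can start immediately at hour 0; it finishes at hour 3.
Floral arrangement cannot begin until tent raising (finishes hour 3, plus 1-hour gap → hour 4). It runs from hour 4 to 4 + 2 = hour 6.
Lighting stringing has to wait for floral arrangement (finishes hour 6, plus 3-hour gap → hour 9); tent raising (finishes hour 3). The latest of these is hour 9, so lighting stringing runs hour 9 to 9 + 1 = hour 10.
Sound setup cannot start until lighting stringing (finishes hour 10, plus 2-hour gap → hour 12); tent raising (finishes hour 3); floral arrangement (finishes hour 6, plus 1-hour gap → hour 7). The controlling bound is hour 12, so sound setup finishes at 12 + 5 = hour 17.
Place-card layout waits on sound setup (finishes hour 17, plus 3-hour gap → hour 20), so it starts at hour 20 and finishes at 20 + 8 = hour 28.
The final walkthrough needs all of place-card layout (finishes hour 28); tent raising (finishes hour 3). That puts its earliest start at hour 28; it finishes at 28 + 3 = hour 31.
All tasks are finished once the last one completes. Finish times: Tent raising at 3, Floral arrangement at 6, Lighting stringing at 10, Sound setup at 17, Place-card layout at 28, The final walkthrough at 31. The latest is hour 31.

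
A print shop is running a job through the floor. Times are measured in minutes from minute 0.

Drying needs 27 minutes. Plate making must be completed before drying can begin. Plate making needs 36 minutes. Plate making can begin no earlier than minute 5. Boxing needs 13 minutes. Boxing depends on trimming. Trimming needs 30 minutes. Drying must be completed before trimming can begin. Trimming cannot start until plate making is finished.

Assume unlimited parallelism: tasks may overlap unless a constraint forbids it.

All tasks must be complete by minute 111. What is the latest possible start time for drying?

Boxing must finish by minute 111; it takes 13 minutes, so it must start by 111 − 13 = minute 98.
Trimming feeds into boxing (must start by minute 98); so trimming must finish by minute 98 and therefore start by minute 68.
Drying has to be done before trimming (must start by minute 68). That means finishing by minute 68, i.e. starting by 68 − 27 = minute 41.

41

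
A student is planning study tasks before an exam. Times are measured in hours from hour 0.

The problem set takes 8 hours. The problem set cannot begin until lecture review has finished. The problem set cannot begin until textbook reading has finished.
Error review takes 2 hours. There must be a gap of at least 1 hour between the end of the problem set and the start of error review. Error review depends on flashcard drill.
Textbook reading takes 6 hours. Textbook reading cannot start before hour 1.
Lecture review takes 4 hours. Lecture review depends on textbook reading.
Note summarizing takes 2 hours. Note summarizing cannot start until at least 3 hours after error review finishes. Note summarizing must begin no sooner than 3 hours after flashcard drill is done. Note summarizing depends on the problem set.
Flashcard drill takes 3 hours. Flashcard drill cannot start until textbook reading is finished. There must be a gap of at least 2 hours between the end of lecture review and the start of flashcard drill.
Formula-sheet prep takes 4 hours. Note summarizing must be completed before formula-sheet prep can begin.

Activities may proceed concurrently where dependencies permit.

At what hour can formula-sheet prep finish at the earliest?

31

After its own release at hour 1, textbook reading can start at hour 1 and finishes at hour 7.
Lecture review waits on textbook reading (finishes hour 7), so it starts at hour 7 and finishes at 7 + 4 = hour 11.
Flashcard drill needs all of textbook reading (finishes hour 7); lecture review (finishes hour 11, plus 2-hour gap → hour 13). That puts its earliest start at hour 13; it finishes at 13 + 3 = hour 16.
The problem set cannot start until lecture review (finishes hour 11); textbook reading (finishes hour 7). The controlling bound is hour 11, so the problem set finishes at 11 + 8 = hour 19.
Error review has to wait for the problem set (finishes hour 19, plus 1-hour gap → hour 20); flashcard drill (finishes hour 16). The latest of these is hour 20, so error review runs hour 20 to 20 + 2 = hour 22.
For note summarizing: error review (finishes hour 22, plus 3-hour gap → hour 25); flashcard drill (finishes hour 16, plus 3-hour gap → hour 19); the problem set (finishes hour 19). Taking the maximum gives a start of hour 25, and it finishes at 25 + 2 = hour 27.
Formula-sheet prep waits on note summarizing (finishes hour 27), so it starts at hour 27 and finishes at 27 + 4 = hour 31.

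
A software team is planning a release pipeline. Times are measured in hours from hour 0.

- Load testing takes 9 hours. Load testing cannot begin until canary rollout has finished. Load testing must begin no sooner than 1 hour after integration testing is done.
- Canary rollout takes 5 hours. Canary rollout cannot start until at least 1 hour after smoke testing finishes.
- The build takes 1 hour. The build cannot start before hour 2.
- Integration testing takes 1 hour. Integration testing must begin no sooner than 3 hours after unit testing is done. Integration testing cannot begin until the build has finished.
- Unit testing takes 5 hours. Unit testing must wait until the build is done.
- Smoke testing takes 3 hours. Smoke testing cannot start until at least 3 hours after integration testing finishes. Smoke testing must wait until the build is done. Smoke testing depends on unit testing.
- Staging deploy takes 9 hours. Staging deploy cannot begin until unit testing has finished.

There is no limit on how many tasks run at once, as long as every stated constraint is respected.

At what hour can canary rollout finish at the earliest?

After its own release at hour 2, the build can start at hour 2 and finishes at hour 3.
Unit testing waits on the build (finishes hour 3), so it starts at hour 3 and finishes at 3 + 5 = hour 8.
Integration testing cannot start until unit testing (finishes hour 8, plus 3-hour gap → hour 11); the build (finishes hour 3). The controlling bound is hour 11, so integration testing finishes at 11 + 1 = hour 12.
Smoke testing has to wait for integration testing (finishes hour 12, plus 3-hour gap → hour 15); the build (finishes hour 3); unit testing (finishes hour 8). The latest of these is hour 15, so smoke testing runs hour 15 to 15 + 3 = hour 18.
Canary rollout cannot begin until smoke testing (finishes hour 18, plus 1-hour gap → hour 19). It runs from hour 19 to 19 + 5 = hour 24.

24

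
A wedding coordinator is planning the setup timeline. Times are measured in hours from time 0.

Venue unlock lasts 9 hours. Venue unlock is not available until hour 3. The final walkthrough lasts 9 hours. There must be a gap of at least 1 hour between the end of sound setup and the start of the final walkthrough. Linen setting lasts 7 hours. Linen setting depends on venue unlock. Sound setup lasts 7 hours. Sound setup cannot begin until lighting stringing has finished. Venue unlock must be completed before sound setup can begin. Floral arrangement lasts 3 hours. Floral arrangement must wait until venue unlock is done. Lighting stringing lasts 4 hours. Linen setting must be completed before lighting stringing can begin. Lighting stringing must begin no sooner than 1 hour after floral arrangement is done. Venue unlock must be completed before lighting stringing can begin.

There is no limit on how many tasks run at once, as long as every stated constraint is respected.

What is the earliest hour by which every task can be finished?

After its own release at hour 3, venue unlock can start at hour 3 and finishes at hour 12.
After venue unlock (finishes hour 12), floral arrangement can start at hour 12 and finishes at hour 15.
Linen setting cannot begin until venue unlock (finishes hour 12). It runs from hour 12 to 12 + 7 = hour 19.
Lighting stringing cannot start until linen setting (finishes hour 19); floral arrangement (finishes hour 15, plus 1-hour gap → hour 16); venue unlock (finishes hour 12). The controlling bound is hour 19, so lighting stringing finishes at 19 + 4 = hour 23.
Sound setup needs all of lighting stringing (finishes hour 23); venue unlock (finishes hour 12). That puts its earliest start at hour 23; it finishes at 23 + 7 = hour 30.
The final walkthrough cannot begin until sound setup (finishes hour 30, plus 1-hour gap → hour 31). It runs from hour 31 to 31 + 9 = hour 40.
All tasks are finished once the last one completes. Finish times: Venue unlock at 12, Linen setting at 19, Floral arrangement at 15, Lighting stringing at 23, Sound setup at 30, The final walkthrough at 40. The latest is hour 40.

40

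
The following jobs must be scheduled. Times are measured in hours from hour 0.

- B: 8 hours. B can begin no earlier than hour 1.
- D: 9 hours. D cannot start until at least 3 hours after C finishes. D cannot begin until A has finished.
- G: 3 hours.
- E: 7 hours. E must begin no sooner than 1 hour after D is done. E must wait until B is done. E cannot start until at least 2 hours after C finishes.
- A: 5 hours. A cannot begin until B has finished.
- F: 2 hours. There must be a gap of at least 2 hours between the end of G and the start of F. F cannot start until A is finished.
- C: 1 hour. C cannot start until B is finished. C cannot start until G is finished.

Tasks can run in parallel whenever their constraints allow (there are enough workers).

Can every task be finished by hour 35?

Yes

Nothing blocks G, so it runs from hour 0 to hour 3.
B cannot begin until its own release at hour 1. It runs from hour 1 to 1 + 8 = hour 9.
C needs all of B (finishes hour 9); G (finishes hour 3). That puts its earliest start at hour 9; it finishes at 9 + 1 = hour 10.
A waits on B (finishes hour 9), so it starts at hour 9 and finishes at 9 + 5 = hour 14.
F has to wait for G (finishes hour 3, plus 2-hour gap → hour 5); A (finishes hour 14). The latest of these is hour 14, so F runs hour 14 to 14 + 2 = hour 16.
For D: C (finishes hour 10, plus 3-hour gap → hour 13); A (finishes hour 14). Taking the maximum gives a start of hour 14, and it finishes at 14 + 9 = hour 23.
For E: D (finishes hour 23, plus 1-hour gap → hour 24); B (finishes hour 9); C (finishes hour 10, plus 2-hour gap → hour 12). Taking the maximum gives a start of hour 24, and it finishes at 24 + 7 = hour 31.
Every task is finished by hour 31, which is no later than the deadline of 35, so the schedule is feasible.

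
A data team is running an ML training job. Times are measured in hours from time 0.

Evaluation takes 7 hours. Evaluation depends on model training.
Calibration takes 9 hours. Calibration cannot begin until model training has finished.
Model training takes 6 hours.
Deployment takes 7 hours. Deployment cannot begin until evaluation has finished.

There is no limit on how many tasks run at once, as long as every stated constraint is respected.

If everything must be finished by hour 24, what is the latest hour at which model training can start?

Nothing follows deployment; the deadline of hour 24 is its only limit. It must start by 24 − 7 = hour 17.
Evaluation must finish before deployment (must start by hour 17). With a 7-hour duration, evaluation must start by 17 − 7 = hour 10.
Calibration must finish by hour 24; it takes 9 hours, so it must start by 24 − 9 = hour 15.
For model training: evaluation (must start by hour 10); calibration (must start by hour 15). The most restrictive is hour 10; with a 6-hour duration, model training must start by hour 4.

4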